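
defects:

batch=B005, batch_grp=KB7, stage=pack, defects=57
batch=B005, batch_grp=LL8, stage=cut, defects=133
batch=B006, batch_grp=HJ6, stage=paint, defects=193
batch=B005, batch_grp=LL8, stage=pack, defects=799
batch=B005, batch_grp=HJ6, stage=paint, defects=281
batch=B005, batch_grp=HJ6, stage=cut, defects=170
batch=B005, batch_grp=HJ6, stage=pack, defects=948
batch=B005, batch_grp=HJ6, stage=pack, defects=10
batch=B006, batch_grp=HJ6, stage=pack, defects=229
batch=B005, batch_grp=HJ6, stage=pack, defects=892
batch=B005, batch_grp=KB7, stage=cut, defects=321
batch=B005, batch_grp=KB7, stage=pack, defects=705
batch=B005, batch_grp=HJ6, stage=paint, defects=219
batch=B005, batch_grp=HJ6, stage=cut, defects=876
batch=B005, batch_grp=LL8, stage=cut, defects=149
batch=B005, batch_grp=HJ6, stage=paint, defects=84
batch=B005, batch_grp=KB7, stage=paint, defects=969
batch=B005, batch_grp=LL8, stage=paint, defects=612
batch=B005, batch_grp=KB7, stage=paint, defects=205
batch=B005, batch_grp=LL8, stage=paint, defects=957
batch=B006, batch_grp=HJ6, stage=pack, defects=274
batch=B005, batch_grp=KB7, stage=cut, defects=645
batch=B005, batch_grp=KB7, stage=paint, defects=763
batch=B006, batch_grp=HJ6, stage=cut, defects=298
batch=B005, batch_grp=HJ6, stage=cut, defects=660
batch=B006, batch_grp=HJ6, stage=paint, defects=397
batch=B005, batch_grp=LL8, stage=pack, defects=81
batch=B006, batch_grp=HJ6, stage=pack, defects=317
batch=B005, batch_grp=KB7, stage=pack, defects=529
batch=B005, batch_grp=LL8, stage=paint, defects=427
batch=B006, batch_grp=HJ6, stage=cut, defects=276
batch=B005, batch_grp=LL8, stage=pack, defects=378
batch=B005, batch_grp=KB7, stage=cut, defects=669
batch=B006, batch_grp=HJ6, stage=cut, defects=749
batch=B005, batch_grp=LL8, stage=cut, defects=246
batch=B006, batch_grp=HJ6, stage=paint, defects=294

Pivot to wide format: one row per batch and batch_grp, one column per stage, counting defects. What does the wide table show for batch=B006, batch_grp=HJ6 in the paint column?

3

Rows with batch=B006, batch_grp=HJ6 and stage=paint: defects values are 193, 397, 294.
3 rows match — count = 3.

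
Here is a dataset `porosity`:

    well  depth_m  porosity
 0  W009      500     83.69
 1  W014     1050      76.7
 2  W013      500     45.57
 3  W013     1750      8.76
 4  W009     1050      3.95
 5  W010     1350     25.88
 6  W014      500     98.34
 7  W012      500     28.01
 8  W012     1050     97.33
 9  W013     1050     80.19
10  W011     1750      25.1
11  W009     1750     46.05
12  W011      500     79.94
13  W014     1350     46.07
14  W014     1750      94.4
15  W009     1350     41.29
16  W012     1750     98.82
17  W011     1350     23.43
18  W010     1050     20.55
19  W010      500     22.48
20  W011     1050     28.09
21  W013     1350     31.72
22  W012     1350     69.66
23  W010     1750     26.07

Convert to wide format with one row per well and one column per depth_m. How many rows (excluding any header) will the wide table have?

6

6 distinct well values → 6 rows.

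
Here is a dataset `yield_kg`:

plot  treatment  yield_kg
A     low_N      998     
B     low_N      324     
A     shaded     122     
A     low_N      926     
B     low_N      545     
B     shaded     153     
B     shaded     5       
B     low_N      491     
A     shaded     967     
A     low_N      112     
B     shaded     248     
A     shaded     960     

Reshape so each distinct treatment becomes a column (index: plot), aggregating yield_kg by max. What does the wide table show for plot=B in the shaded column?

Rows with plot=B and treatment=shaded: yield_kg values are 153, 5, 248.
max(153, 5, 248) = 248.

248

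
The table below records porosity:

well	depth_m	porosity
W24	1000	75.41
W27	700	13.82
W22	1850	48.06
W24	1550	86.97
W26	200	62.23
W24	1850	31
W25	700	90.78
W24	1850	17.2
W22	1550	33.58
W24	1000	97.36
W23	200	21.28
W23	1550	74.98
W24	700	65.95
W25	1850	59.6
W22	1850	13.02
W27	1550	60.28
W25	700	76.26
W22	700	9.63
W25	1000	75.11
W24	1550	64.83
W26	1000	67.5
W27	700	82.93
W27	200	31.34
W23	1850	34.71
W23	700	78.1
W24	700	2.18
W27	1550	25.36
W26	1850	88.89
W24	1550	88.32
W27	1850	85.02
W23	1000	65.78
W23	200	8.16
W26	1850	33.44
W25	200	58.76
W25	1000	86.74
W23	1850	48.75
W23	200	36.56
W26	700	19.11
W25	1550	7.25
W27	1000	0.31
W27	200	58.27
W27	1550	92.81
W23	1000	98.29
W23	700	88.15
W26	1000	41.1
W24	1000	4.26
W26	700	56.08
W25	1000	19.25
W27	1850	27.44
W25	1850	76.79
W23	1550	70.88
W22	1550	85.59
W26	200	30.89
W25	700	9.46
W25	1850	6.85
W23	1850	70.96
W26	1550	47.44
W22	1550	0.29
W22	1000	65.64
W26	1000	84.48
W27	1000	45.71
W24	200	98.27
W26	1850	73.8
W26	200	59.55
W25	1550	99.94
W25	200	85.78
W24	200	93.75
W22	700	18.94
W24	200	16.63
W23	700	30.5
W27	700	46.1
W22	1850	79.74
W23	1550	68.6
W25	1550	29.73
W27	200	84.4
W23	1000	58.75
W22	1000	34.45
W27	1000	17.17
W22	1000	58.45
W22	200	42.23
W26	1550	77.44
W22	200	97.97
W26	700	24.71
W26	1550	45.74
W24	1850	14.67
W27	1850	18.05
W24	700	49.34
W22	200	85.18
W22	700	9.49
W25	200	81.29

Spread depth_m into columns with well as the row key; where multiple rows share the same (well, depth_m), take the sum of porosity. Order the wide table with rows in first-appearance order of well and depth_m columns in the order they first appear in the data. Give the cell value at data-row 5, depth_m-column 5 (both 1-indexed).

With rows in first-appearance order of well, row 5 is well=W25. depth_m columns in first-appearance order: 1000, 700, 1850, 1550, 200; column 5 is 200.
Long rows with well=W25, depth_m=200: 58.76 + 85.78 + 81.29 = 225.83.

225.83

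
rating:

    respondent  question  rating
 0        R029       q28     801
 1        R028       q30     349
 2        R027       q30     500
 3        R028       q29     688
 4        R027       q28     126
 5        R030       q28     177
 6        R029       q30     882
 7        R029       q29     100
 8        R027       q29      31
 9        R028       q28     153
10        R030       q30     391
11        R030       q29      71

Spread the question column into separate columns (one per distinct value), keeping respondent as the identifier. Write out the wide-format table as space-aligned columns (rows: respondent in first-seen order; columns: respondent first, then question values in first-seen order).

respondent  q28  q30  q29
R029        801  882  100
R028        153  349  688
R027        126  500  31 
R030        177  391  71 

Columns: respondent plus the 3 distinct question values (q28, q30, q29).
For example, row R029 column q28 takes rating=801 from the long row (R029, q28).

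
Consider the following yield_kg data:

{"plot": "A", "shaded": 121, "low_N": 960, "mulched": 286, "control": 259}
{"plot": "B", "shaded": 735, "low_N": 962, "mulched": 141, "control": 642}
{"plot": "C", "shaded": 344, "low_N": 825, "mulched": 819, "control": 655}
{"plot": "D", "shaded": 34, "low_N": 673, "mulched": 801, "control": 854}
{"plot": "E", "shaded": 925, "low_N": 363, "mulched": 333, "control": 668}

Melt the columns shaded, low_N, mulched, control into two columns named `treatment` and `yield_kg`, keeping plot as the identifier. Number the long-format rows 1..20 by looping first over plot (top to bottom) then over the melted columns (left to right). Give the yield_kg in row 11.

819

20 rows total (5 × 4). Row 11: index ⌊(11-1)/4⌋ = 2 into plot → C; (11-1) mod 4 = 2 into the melted columns → mulched.
So row 11 is (C, mulched, 819); yield_kg = 819.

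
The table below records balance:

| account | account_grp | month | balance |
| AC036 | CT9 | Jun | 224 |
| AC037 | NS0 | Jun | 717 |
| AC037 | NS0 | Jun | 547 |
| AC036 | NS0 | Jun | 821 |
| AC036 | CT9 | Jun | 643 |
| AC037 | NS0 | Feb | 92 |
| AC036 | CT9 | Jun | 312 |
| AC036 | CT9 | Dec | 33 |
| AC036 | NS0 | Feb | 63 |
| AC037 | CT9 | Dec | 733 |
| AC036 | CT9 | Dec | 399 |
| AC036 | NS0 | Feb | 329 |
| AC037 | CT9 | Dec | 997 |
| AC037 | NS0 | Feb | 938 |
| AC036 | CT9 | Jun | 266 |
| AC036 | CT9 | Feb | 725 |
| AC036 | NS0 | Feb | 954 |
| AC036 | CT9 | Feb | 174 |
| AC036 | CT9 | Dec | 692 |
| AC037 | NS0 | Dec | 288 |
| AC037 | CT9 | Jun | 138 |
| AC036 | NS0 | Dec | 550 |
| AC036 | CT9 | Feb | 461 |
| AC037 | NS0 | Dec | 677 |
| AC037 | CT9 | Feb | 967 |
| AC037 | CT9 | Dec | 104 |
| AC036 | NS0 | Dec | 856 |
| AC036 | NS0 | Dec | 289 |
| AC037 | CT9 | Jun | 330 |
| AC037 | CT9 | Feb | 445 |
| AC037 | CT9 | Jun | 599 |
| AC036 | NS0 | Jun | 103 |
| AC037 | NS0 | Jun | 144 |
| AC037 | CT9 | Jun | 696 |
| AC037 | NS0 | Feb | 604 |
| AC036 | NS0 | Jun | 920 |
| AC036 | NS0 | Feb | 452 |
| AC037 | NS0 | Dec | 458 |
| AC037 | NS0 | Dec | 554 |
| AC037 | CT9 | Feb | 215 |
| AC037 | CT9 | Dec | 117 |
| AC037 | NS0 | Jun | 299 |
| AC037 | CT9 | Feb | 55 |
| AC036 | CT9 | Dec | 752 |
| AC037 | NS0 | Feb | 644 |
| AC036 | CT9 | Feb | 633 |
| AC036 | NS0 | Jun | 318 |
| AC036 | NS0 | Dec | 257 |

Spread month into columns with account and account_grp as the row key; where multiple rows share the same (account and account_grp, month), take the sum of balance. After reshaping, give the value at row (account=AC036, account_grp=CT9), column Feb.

Rows with account=AC036, account_grp=CT9 and month=Feb: balance values are 725, 174, 461, 633.
725 + 174 + 461 + 633 = 1993.

1993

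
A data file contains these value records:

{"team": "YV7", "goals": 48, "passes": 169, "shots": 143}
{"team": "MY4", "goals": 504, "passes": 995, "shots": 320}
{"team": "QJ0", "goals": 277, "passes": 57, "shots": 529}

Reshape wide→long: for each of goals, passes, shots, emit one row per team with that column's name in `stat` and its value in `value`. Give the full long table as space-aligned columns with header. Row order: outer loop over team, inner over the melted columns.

team  stat    value
YV7   goals   48   
YV7   passes  169  
YV7   shots   143  
MY4   goals   504  
MY4   passes  995  
MY4   shots   320  
QJ0   goals   277  
QJ0   passes  57   
QJ0   shots   529  

Each (team, column) pair becomes one row: 3 × 3 = 9 rows.
For example, (YV7, goals) → value=48.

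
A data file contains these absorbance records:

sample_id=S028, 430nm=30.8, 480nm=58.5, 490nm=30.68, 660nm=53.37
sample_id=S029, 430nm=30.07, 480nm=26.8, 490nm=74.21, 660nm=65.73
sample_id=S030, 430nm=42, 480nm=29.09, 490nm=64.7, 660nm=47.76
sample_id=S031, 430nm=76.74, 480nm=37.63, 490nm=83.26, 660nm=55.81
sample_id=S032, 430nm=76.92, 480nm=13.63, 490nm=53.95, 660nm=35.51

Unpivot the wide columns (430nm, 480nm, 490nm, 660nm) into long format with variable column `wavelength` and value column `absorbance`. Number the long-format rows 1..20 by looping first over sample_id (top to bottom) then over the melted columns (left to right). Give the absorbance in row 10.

29.09

20 rows total (5 × 4). Row 10: index ⌊(10-1)/4⌋ = 2 into sample_id → S030; (10-1) mod 4 = 1 into the melted columns → 480nm.
So row 10 is (S030, 480nm, 29.09); absorbance = 29.09.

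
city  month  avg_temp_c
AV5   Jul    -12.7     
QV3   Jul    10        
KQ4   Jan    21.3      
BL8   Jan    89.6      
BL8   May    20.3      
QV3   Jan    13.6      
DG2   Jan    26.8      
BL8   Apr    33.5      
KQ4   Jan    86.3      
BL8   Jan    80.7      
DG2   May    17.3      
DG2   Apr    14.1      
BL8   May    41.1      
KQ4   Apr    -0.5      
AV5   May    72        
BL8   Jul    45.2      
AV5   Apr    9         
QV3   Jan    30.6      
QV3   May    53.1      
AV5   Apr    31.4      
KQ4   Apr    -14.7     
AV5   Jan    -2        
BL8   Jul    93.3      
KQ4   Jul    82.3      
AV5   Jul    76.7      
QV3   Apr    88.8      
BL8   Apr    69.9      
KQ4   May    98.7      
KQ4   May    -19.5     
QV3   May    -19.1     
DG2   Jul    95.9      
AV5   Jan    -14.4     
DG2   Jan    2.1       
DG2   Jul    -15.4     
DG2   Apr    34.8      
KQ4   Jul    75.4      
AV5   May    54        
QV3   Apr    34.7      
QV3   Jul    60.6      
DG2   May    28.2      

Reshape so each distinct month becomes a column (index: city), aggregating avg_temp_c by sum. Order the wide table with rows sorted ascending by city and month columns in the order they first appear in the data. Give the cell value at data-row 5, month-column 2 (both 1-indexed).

44.2

With rows sorted ascending by city, row 5 is city=QV3. month columns in first-appearance order: Jul, Jan, May, Apr; column 2 is Jan.
Long rows with city=QV3, month=Jan: 13.6 + 30.6 = 44.2.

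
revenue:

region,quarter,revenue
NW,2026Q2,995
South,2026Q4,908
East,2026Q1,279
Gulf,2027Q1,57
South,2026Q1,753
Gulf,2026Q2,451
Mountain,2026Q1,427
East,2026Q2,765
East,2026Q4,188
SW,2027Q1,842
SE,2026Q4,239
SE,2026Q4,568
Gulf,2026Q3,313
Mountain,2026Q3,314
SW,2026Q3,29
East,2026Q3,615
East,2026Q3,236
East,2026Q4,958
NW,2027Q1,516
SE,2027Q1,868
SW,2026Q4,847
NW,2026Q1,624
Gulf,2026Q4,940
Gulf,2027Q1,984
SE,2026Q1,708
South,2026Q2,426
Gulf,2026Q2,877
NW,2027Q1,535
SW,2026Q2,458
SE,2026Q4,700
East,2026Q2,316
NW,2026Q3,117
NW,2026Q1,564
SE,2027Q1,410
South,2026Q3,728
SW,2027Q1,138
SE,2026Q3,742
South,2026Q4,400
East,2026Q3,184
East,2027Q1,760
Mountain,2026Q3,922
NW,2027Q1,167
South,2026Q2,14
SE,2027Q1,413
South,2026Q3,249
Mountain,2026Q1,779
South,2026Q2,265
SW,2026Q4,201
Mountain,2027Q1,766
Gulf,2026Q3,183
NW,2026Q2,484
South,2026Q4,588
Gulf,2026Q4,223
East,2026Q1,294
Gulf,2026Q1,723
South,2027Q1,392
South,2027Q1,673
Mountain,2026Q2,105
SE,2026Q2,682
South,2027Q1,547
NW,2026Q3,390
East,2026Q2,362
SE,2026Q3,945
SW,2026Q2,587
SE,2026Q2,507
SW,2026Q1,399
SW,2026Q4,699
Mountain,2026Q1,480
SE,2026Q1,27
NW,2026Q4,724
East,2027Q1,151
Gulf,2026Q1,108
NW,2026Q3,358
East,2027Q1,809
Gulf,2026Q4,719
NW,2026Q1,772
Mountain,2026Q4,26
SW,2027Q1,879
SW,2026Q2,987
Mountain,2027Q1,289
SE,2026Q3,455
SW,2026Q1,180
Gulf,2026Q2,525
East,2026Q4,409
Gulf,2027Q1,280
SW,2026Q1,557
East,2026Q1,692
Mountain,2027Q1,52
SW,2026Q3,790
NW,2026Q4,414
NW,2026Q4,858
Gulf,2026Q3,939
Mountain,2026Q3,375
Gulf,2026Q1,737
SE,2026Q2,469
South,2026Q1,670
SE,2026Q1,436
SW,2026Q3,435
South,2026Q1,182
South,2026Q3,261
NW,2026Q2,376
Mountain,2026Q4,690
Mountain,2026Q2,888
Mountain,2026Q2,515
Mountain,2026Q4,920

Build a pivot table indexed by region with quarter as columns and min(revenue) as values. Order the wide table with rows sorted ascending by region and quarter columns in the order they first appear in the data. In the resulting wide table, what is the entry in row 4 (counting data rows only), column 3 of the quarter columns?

564

With rows sorted ascending by region, row 4 is region=NW. quarter columns in first-appearance order: 2026Q2, 2026Q4, 2026Q1, 2027Q1, 2026Q3; column 3 is 2026Q1.
Long rows with region=NW, quarter=2026Q1: min(624, 564, 772) = 564.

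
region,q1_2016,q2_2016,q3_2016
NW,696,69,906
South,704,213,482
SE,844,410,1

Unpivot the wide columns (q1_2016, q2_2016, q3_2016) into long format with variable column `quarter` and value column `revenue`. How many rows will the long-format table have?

3 region values × 3 melted columns = 9 rows.

9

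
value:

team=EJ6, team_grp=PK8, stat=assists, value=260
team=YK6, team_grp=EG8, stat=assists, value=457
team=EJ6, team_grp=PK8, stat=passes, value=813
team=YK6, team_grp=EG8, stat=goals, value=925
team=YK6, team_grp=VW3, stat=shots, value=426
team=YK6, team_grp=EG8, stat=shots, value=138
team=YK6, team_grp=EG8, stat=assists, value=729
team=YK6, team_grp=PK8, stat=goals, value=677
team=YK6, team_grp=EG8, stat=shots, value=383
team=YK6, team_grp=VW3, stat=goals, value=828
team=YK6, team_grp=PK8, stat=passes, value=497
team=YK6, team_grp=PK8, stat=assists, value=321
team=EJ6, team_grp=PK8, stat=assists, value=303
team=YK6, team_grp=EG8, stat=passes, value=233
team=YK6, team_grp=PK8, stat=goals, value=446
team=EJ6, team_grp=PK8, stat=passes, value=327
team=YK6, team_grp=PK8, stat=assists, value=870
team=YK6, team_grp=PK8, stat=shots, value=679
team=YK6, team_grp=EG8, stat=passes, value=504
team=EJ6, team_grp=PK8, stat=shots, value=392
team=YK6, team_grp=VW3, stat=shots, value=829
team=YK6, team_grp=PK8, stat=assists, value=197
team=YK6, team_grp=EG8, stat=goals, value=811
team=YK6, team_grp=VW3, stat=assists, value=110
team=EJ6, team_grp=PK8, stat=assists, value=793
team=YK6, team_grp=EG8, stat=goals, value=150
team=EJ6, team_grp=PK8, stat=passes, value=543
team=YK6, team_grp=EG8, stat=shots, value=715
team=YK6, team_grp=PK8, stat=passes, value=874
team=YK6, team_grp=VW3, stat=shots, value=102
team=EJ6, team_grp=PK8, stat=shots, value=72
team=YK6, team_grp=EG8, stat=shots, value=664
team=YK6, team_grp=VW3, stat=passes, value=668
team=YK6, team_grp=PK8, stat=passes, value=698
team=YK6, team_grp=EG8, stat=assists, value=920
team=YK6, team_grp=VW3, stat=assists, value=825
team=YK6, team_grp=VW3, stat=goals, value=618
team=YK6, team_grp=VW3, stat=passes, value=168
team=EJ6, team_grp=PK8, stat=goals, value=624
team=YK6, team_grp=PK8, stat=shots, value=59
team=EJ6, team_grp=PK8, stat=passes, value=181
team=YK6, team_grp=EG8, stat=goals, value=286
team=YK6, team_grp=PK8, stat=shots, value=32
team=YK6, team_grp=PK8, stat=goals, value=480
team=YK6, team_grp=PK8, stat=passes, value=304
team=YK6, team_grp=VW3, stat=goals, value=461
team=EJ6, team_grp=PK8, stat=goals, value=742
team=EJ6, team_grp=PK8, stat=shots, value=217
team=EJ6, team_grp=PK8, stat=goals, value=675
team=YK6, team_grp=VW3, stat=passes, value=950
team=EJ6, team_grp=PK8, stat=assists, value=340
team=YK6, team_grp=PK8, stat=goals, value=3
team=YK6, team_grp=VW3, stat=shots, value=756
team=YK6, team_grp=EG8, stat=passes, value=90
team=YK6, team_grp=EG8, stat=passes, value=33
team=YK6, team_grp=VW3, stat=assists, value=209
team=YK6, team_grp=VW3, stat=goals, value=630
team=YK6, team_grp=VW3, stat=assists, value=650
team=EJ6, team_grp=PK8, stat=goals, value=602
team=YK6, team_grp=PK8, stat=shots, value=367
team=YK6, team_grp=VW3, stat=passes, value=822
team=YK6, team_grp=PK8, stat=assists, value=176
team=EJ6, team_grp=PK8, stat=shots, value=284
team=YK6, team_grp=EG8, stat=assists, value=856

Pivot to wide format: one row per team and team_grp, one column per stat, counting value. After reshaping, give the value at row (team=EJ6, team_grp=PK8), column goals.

4

Rows with team=EJ6, team_grp=PK8 and stat=goals: value values are 624, 742, 675, 602.
4 rows match — count = 4.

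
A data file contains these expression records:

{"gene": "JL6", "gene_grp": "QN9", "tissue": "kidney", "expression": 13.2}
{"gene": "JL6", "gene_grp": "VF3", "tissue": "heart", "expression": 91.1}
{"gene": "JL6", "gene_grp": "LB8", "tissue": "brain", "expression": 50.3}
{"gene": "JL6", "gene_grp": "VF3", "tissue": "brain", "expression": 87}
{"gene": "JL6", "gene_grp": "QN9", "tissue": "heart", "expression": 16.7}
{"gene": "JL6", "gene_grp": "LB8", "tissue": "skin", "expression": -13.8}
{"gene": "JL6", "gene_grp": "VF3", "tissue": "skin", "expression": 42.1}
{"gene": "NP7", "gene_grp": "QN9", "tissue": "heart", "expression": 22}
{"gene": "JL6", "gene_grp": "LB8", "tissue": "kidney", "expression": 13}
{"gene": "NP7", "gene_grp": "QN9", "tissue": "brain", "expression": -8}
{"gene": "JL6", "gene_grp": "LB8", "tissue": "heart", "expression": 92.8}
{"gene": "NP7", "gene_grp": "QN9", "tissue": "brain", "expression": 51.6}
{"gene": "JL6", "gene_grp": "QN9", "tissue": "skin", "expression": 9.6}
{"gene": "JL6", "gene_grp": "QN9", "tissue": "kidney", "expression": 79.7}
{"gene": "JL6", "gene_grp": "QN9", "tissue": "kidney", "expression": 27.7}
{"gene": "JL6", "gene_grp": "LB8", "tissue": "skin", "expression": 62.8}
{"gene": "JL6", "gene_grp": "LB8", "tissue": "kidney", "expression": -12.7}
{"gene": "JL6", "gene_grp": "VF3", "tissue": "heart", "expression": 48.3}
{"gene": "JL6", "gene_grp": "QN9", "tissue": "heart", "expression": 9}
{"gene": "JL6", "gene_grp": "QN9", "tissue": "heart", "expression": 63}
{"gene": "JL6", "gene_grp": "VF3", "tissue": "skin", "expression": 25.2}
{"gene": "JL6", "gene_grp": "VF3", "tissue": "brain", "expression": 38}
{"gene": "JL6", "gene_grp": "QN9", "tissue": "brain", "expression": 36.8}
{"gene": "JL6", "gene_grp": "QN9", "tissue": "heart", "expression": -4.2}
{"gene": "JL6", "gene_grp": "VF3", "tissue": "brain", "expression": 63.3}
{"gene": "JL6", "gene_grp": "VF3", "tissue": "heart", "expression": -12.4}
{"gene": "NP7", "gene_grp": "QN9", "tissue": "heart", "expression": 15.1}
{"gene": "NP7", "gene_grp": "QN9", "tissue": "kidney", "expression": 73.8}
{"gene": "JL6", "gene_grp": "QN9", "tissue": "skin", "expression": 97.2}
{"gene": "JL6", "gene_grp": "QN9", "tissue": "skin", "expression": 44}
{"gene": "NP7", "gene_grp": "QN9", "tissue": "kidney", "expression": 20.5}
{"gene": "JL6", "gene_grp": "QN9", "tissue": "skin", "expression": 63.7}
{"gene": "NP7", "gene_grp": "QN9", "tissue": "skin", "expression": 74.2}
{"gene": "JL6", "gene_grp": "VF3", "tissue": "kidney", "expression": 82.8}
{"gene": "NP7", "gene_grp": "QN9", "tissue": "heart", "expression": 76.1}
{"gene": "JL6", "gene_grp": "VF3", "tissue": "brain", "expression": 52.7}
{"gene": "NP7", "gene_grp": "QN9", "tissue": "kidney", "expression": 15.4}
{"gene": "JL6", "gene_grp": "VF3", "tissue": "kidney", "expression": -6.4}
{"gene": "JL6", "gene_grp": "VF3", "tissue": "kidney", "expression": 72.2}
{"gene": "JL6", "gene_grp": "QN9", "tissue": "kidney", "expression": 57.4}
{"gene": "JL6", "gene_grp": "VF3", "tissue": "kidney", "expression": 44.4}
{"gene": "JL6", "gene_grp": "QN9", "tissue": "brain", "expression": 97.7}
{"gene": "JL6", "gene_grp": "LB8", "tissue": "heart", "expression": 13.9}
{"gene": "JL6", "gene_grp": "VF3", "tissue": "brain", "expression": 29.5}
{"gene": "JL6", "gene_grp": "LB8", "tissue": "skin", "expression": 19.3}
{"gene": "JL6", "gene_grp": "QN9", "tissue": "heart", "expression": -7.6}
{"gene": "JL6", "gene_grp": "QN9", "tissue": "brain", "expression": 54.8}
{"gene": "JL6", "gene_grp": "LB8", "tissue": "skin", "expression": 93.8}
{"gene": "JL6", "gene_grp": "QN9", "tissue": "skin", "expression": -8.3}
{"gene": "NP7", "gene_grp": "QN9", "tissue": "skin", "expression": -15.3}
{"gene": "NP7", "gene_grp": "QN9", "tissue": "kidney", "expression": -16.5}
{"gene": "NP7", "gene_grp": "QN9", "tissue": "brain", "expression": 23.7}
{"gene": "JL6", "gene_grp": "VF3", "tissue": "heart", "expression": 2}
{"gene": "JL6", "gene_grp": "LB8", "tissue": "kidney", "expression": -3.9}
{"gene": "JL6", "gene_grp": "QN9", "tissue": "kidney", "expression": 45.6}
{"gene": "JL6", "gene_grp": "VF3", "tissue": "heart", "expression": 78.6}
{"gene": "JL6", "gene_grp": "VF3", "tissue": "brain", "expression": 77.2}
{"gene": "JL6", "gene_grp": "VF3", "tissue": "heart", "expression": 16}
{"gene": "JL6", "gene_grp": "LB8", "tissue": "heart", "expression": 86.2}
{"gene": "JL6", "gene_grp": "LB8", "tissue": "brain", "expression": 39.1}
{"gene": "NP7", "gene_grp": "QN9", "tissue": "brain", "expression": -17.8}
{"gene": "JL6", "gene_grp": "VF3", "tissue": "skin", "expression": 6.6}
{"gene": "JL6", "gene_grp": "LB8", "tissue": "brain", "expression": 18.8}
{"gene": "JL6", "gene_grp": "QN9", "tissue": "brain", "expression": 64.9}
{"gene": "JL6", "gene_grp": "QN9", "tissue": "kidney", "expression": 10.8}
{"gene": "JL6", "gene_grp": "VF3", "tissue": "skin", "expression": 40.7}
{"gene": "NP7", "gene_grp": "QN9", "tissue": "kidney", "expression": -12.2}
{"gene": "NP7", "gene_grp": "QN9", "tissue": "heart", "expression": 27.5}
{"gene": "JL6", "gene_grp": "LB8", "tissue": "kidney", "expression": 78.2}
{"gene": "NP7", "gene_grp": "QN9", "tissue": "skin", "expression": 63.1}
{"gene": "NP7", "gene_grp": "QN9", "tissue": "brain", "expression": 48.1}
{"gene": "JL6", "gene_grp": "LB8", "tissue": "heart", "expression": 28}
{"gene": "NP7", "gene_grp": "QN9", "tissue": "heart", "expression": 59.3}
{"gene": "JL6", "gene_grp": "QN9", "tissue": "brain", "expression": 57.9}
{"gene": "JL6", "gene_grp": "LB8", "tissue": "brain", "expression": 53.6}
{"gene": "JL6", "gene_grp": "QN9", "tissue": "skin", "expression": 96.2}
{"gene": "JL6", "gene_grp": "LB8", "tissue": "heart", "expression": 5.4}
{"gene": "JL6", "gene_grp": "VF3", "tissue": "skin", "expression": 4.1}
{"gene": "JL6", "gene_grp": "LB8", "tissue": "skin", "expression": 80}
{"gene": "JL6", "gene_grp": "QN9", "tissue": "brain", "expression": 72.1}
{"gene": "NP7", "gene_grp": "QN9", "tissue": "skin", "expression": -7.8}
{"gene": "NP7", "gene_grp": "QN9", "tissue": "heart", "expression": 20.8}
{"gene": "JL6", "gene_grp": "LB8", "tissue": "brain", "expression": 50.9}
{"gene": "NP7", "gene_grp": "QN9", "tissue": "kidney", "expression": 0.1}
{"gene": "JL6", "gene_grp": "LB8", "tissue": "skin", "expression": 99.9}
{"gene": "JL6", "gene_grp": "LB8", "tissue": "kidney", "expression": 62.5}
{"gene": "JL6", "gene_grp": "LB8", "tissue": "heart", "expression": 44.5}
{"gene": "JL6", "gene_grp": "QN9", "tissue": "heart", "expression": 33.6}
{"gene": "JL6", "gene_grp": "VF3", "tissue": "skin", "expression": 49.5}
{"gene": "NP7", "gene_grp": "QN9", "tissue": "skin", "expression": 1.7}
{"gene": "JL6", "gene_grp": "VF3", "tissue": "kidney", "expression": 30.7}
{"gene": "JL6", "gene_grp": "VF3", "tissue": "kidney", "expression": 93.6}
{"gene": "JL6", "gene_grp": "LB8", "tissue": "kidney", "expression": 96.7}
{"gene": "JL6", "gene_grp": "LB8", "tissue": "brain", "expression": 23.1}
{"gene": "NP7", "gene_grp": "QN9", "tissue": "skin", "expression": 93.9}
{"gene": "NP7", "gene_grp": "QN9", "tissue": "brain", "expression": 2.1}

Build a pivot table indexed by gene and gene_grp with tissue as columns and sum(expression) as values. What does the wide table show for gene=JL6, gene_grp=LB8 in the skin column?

Rows with gene=JL6, gene_grp=LB8 and tissue=skin: expression values are -13.8, 62.8, 19.3, 93.8, 80, 99.9.
-13.8 + 62.8 + 19.3 + 93.8 + 80 + 99.9 = 342.

342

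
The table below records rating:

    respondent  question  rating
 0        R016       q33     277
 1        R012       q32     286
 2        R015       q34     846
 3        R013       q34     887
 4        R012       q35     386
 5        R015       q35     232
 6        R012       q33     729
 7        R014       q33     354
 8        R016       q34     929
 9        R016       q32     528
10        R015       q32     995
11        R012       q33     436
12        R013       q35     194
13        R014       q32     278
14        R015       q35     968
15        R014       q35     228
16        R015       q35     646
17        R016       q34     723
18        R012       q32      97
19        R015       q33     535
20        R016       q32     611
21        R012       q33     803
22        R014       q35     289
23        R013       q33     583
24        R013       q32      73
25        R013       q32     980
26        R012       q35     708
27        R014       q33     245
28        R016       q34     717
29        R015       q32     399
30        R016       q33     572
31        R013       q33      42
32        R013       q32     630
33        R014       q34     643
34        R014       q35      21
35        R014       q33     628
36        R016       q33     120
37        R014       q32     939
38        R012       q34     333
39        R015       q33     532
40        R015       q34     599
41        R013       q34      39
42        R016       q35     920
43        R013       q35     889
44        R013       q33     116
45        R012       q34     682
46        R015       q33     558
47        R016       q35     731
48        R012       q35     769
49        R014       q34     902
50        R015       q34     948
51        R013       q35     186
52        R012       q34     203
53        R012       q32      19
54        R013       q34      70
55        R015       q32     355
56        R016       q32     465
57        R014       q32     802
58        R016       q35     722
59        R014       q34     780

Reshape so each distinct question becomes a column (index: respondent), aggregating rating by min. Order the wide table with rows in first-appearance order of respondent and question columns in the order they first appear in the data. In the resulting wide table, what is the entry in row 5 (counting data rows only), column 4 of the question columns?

21

With rows in first-appearance order of respondent, row 5 is respondent=R014. question columns in first-appearance order: q33, q32, q34, q35; column 4 is q35.
Long rows with respondent=R014, question=q35: min(228, 289, 21) = 21.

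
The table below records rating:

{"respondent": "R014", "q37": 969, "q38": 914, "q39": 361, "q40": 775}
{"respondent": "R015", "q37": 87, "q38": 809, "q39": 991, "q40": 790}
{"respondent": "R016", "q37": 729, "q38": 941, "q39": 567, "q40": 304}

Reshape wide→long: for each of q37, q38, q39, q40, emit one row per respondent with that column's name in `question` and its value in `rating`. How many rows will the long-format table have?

3 respondent values × 4 melted columns = 12 rows.

12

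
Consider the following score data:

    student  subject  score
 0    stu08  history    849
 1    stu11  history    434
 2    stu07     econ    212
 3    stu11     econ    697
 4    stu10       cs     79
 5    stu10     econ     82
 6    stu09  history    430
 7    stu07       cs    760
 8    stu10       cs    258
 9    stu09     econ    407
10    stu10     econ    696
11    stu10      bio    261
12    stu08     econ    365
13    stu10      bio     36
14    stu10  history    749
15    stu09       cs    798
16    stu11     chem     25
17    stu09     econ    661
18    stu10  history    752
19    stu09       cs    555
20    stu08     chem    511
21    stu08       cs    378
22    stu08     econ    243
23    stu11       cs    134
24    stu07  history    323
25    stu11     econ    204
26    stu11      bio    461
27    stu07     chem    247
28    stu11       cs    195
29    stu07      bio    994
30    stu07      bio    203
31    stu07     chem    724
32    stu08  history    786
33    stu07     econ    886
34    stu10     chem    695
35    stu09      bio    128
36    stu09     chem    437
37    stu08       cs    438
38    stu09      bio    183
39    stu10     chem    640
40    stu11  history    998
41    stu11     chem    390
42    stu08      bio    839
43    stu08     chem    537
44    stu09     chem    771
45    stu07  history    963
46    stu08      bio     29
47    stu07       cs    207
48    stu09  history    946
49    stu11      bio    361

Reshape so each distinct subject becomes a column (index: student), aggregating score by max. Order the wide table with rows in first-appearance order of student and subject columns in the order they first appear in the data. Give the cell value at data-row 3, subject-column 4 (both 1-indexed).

994

With rows in first-appearance order of student, row 3 is student=stu07. subject columns in first-appearance order: history, econ, cs, bio, chem; column 4 is bio.
Long rows with student=stu07, subject=bio: max(994, 203) = 994.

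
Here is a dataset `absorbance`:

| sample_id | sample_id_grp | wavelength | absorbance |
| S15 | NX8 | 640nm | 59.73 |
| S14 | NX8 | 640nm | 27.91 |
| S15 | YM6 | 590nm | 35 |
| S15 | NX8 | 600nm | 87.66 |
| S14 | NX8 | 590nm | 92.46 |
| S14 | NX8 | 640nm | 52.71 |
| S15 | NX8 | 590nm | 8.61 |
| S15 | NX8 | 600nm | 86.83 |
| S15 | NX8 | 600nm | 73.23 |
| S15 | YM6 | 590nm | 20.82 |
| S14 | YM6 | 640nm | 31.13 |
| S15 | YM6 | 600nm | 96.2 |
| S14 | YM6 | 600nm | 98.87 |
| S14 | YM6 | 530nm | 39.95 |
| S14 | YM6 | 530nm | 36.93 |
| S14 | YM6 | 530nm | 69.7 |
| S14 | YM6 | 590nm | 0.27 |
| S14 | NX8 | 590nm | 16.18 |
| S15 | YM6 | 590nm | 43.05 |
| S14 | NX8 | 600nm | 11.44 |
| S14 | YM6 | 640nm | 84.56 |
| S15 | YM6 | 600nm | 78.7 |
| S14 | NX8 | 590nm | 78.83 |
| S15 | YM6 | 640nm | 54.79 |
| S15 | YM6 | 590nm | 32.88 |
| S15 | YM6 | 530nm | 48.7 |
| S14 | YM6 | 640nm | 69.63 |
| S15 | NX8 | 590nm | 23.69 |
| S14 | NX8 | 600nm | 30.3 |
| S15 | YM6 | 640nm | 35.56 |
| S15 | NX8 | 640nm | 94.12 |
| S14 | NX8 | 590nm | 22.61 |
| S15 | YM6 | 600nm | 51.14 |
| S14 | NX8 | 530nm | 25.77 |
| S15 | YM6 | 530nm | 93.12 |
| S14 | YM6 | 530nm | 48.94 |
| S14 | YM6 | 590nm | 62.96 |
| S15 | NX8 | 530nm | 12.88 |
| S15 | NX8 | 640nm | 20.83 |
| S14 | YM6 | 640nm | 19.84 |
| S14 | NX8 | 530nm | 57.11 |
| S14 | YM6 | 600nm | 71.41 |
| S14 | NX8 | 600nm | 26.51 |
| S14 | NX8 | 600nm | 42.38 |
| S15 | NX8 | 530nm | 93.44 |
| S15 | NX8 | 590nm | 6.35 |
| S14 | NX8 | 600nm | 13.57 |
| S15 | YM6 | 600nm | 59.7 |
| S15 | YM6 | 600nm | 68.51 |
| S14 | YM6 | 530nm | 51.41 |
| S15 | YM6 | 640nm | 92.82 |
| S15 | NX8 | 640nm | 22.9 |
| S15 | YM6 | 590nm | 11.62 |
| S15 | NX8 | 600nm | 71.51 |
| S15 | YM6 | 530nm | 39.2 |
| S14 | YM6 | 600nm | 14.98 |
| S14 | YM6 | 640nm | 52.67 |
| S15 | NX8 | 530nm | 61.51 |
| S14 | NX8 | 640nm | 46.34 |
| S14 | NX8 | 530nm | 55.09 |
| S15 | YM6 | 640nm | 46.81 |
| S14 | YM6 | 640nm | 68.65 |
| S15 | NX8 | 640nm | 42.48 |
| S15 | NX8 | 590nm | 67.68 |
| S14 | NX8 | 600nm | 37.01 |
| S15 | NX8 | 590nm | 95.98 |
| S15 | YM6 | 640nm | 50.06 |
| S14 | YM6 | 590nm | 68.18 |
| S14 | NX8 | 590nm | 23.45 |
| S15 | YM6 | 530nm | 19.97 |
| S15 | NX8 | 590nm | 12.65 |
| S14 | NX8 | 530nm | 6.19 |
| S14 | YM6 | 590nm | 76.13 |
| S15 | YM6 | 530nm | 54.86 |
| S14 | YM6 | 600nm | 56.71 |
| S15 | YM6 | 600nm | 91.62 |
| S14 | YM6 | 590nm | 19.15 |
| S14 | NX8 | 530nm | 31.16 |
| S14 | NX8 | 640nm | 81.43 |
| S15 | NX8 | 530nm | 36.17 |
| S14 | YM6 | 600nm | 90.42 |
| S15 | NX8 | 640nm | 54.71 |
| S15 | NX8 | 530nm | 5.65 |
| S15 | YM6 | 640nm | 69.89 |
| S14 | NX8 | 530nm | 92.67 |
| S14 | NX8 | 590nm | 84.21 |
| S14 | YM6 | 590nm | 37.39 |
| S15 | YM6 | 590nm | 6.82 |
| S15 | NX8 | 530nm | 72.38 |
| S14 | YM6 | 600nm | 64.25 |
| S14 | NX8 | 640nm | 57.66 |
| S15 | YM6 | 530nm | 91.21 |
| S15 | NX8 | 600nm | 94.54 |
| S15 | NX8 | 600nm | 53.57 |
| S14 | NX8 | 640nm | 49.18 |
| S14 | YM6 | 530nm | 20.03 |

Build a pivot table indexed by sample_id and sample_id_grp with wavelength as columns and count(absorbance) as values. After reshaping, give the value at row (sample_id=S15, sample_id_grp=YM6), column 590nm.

6

Rows with sample_id=S15, sample_id_grp=YM6 and wavelength=590nm: absorbance values are 35, 20.82, 43.05, 32.88, 11.62, 6.82.
6 rows match — count = 6.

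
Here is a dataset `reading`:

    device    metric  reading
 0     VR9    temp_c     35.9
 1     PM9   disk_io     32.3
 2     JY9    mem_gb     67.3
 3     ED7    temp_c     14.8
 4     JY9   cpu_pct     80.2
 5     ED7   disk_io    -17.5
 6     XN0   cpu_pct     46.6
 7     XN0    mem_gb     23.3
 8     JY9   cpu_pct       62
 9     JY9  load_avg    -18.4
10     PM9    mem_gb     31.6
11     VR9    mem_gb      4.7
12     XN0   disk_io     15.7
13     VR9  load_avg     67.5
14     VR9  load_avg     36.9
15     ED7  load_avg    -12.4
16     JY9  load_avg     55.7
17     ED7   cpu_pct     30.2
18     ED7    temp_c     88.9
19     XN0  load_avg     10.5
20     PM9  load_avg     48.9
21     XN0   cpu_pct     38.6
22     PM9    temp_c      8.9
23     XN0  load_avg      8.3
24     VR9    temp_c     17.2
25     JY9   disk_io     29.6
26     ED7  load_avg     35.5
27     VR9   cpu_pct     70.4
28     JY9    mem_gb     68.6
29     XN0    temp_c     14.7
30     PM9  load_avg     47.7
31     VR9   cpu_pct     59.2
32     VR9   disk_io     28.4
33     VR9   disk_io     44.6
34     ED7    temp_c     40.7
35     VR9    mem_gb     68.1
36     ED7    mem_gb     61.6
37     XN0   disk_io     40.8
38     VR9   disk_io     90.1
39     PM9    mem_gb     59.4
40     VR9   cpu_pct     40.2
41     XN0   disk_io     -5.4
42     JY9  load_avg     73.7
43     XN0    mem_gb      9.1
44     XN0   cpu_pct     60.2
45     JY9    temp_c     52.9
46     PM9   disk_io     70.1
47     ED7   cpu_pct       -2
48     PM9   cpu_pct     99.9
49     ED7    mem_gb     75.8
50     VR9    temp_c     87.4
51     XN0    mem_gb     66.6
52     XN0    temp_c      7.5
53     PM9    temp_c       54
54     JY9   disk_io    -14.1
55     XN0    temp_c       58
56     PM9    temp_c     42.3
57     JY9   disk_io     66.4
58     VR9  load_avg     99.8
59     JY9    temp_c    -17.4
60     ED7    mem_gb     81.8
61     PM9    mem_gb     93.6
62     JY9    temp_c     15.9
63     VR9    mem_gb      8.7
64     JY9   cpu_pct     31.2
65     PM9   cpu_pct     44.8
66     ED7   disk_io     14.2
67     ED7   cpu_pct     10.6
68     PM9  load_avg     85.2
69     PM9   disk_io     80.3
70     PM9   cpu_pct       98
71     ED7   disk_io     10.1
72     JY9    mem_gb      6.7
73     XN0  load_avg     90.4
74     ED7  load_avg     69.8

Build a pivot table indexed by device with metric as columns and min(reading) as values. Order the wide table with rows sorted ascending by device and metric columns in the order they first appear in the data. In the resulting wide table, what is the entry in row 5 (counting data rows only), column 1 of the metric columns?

7.5

With rows sorted ascending by device, row 5 is device=XN0. metric columns in first-appearance order: temp_c, disk_io, mem_gb, cpu_pct, load_avg; column 1 is temp_c.
Long rows with device=XN0, metric=temp_c: min(14.7, 7.5, 58) = 7.5.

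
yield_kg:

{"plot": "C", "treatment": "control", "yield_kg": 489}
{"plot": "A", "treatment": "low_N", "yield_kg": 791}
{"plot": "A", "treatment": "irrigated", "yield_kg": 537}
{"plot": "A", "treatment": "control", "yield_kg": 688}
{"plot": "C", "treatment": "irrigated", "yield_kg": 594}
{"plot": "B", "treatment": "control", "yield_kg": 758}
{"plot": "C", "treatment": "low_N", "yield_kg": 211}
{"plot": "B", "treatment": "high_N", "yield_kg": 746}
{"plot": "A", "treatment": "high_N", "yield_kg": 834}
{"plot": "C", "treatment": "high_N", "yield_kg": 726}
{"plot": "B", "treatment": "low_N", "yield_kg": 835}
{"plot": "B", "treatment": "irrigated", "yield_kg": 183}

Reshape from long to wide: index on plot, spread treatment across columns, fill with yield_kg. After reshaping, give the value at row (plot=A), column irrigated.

Wide layout: rows indexed by plot, columns are the 4 distinct treatment values (control, low_N, irrigated, high_N).
Cell (plot=A, treatment=irrigated) draws from the long row where plot=A and treatment=irrigated, which has yield_kg=537.

537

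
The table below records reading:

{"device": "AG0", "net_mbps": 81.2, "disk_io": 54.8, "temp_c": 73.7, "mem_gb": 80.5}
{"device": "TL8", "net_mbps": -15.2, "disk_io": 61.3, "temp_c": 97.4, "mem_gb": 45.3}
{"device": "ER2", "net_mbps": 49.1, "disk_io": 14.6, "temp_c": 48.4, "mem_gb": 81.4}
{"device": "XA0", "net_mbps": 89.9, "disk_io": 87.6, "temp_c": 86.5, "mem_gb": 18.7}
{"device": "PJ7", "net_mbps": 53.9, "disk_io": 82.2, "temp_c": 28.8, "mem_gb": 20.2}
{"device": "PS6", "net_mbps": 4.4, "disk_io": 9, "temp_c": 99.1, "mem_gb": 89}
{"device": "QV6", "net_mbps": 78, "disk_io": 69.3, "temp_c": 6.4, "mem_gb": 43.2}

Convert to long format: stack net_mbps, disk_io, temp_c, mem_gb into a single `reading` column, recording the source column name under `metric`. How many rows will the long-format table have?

28

7 device values × 4 melted columns = 28 rows.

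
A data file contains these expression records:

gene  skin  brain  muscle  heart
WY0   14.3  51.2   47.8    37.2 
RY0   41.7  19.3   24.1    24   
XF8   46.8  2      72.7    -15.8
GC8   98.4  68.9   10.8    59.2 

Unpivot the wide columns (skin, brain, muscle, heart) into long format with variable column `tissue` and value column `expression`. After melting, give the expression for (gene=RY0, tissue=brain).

19.3

Unpivoting turns each (gene, wide-column) pair into one long row.
The wide cell at row RY0, column brain holds 19.3, so the long row (RY0, brain) has expression=19.3.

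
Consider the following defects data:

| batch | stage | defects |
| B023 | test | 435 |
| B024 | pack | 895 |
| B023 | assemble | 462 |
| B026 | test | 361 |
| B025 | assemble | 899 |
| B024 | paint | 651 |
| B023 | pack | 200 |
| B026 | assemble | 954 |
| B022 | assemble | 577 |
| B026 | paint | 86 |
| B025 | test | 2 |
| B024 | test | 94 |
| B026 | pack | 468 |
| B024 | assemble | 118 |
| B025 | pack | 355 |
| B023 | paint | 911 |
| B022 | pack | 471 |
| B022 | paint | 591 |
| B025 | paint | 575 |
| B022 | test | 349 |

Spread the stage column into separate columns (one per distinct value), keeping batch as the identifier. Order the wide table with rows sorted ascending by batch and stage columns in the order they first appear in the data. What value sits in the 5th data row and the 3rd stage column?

954

With rows sorted ascending by batch, row 5 is batch=B026. stage columns in first-appearance order: test, pack, assemble, paint; column 3 is assemble.
Long rows with batch=B026, stage=assemble: defects = 954.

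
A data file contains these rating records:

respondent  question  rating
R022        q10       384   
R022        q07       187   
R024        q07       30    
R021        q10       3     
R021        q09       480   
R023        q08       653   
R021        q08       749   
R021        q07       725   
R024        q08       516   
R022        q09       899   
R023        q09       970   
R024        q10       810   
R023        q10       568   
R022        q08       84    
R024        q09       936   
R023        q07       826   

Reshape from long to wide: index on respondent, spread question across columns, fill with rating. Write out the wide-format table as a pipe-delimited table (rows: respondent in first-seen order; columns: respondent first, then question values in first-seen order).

| respondent | q10 | q07 | q09 | q08 |
| R022 | 384 | 187 | 899 | 84 |
| R024 | 810 | 30 | 936 | 516 |
| R021 | 3 | 725 | 480 | 749 |
| R023 | 568 | 826 | 970 | 653 |

Columns: respondent plus the 4 distinct question values (q10, q07, q09, q08).
For example, row R022 column q10 takes rating=384 from the long row (R022, q10).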